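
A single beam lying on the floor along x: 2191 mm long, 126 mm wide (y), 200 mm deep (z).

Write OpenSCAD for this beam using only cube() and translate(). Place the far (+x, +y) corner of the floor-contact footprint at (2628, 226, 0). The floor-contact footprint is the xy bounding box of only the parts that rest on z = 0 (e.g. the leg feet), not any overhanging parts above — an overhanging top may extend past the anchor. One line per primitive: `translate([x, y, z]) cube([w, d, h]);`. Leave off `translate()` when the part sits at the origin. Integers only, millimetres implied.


translate([437, 100, 0]) cube([2191, 126, 200]);


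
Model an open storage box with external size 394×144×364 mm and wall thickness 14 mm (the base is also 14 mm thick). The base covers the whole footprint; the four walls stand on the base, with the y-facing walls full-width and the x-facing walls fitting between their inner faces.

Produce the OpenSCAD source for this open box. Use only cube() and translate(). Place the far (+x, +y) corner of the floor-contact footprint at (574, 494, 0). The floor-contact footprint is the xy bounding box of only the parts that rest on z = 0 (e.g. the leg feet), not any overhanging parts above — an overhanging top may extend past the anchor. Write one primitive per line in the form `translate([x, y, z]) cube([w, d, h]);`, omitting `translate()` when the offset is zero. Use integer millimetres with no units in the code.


translate([180, 350, 0]) cube([394, 144, 14]);
translate([180, 350, 14]) cube([394, 14, 350]);
translate([180, 480, 14]) cube([394, 14, 350]);
translate([180, 364, 14]) cube([14, 116, 350]);
translate([560, 364, 14]) cube([14, 116, 350]);


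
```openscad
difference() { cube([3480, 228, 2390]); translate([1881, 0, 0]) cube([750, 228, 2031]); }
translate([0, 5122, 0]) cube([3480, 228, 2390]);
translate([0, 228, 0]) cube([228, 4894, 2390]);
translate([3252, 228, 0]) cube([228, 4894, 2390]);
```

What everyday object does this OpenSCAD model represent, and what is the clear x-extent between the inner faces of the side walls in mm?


A single room. The interior width is 3024 mm.

Four walls enclosing a rectangle with a door in the front wall — a room. Outside width 3480 minus two 228 mm walls gives 3024 mm.


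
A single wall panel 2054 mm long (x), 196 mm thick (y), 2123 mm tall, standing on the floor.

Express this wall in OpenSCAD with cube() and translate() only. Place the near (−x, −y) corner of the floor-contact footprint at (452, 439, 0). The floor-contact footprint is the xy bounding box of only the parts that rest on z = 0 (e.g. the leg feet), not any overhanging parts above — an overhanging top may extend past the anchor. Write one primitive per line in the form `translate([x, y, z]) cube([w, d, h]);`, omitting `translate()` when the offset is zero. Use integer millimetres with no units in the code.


translate([452, 439, 0]) cube([2054, 196, 2123]);


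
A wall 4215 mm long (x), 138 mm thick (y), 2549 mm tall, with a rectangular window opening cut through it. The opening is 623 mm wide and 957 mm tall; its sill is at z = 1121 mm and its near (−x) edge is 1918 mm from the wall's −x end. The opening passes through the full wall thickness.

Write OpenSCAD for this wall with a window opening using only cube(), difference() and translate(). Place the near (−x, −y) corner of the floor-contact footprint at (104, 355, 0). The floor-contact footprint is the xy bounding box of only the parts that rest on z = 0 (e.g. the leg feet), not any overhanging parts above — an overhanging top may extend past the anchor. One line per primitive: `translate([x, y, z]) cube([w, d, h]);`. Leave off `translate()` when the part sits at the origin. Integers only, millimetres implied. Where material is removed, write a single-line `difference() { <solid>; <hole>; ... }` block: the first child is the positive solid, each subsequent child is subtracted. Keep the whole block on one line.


difference() { translate([104, 355, 0]) cube([4215, 138, 2549]); translate([2022, 355, 1121]) cube([623, 138, 957]); }


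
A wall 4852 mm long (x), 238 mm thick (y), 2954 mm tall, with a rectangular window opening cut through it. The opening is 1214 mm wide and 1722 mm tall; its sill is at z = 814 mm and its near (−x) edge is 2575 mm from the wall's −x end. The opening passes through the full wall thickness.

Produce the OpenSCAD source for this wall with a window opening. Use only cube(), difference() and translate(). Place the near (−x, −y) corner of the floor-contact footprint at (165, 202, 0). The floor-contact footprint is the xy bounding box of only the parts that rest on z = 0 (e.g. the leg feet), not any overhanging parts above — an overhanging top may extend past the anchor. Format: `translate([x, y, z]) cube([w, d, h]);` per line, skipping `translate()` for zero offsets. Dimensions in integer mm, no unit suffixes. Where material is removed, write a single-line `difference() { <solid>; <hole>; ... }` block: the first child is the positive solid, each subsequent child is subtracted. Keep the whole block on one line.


difference() { translate([165, 202, 0]) cube([4852, 238, 2954]); translate([2740, 202, 814]) cube([1214, 238, 1722]); }


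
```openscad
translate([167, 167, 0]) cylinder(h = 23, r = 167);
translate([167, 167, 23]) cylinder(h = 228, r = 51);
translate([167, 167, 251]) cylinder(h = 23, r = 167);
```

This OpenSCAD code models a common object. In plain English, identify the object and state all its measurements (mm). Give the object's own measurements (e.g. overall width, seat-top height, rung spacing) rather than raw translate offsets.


A spool: two coaxial disc flanges of radius 167 mm and thickness 23 mm, joined by a core cylinder of radius 51 mm and height 228 mm. The lower flange rests on z = 0 and the three cylinders share a vertical axis.


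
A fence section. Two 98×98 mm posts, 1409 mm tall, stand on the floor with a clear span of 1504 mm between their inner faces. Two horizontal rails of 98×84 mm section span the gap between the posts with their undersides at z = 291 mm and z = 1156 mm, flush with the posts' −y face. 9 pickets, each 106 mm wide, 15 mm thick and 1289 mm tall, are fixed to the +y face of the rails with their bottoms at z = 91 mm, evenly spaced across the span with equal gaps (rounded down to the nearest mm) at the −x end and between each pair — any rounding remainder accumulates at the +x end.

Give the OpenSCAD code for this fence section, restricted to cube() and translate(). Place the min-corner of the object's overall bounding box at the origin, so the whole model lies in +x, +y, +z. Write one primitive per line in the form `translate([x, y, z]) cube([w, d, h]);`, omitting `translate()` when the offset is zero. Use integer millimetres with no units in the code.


cube([98, 98, 1409]);
translate([1602, 0, 0]) cube([98, 98, 1409]);
translate([98, 0, 291]) cube([1504, 98, 84]);
translate([98, 0, 1156]) cube([1504, 98, 84]);
translate([153, 98, 91]) cube([106, 15, 1289]);
translate([314, 98, 91]) cube([106, 15, 1289]);
translate([475, 98, 91]) cube([106, 15, 1289]);
translate([636, 98, 91]) cube([106, 15, 1289]);
translate([797, 98, 91]) cube([106, 15, 1289]);
translate([958, 98, 91]) cube([106, 15, 1289]);
translate([1119, 98, 91]) cube([106, 15, 1289]);
translate([1280, 98, 91]) cube([106, 15, 1289]);
translate([1441, 98, 91]) cube([106, 15, 1289]);


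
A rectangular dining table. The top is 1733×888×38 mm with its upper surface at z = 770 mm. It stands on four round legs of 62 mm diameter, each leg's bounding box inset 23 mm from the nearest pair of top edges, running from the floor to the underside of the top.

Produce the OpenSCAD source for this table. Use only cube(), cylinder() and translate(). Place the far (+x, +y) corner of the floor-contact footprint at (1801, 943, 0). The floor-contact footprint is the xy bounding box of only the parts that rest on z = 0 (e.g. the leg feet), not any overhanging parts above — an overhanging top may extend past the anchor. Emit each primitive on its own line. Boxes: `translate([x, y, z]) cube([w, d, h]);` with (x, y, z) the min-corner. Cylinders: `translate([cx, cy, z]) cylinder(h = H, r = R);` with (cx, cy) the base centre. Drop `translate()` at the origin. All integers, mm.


translate([91, 78, 732]) cube([1733, 888, 38]);
translate([145, 132, 0]) cylinder(h = 732, r = 31);
translate([1770, 132, 0]) cylinder(h = 732, r = 31);
translate([145, 912, 0]) cylinder(h = 732, r = 31);
translate([1770, 912, 0]) cylinder(h = 732, r = 31);


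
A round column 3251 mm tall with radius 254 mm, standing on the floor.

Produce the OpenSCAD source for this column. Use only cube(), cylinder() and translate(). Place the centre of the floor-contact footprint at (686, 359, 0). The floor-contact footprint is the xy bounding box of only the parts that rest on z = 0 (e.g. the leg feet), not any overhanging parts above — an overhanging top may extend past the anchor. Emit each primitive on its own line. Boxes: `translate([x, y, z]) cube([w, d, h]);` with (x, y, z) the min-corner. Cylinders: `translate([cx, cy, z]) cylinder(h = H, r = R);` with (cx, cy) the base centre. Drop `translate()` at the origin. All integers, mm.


translate([686, 359, 0]) cylinder(h = 3251, r = 254);


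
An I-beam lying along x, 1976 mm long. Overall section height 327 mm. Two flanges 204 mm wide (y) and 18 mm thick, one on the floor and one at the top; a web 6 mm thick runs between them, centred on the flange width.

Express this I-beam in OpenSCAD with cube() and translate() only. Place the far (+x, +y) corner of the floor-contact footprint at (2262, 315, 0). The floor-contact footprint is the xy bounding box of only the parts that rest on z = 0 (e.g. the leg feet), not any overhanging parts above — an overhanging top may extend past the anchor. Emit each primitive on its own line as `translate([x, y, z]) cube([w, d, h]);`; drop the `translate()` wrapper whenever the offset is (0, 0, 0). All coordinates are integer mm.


translate([286, 111, 0]) cube([1976, 204, 18]);
translate([286, 210, 18]) cube([1976, 6, 291]);
translate([286, 111, 309]) cube([1976, 204, 18]);


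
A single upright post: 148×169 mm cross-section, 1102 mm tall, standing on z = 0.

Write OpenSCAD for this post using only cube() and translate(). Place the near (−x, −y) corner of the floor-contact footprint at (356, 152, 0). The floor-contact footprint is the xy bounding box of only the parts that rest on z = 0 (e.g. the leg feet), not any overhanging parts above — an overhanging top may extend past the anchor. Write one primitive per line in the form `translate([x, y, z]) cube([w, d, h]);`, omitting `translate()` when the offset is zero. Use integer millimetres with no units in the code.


translate([356, 152, 0]) cube([148, 169, 1102]);


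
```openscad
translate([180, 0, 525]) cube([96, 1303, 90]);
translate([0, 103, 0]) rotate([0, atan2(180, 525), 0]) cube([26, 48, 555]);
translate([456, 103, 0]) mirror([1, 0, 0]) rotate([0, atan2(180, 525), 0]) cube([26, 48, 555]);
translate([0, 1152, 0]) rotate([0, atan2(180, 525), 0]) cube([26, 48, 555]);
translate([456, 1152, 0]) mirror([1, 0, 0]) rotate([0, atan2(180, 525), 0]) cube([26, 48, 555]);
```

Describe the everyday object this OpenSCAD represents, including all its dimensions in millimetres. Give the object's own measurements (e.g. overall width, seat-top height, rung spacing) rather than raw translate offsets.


A sawhorse. A 96×1303×90 mm beam (x, y, z) sits on two A-frame leg pairs. Each pair is two raked legs of 26×48 mm section (48 mm along y) splaying symmetrically in x. Each leg rises 525 mm vertically over 180 mm of horizontal reach and is 555 mm long along its own axis. Every leg's outer bottom edge rests on the floor and its outer top edge meets a bottom edge of the beam — the left legs (tilting toward +x) meet the beam's −x bottom edge, the right legs (their mirror images, tilting toward −x) meet its +x bottom edge — so the leg tops tuck under the beam, the beam's underside is 525 mm above the floor, and the feet are 456 mm apart outside-to-outside with the beam centred between them. The two leg pairs are set in 103 mm from either end of the beam.


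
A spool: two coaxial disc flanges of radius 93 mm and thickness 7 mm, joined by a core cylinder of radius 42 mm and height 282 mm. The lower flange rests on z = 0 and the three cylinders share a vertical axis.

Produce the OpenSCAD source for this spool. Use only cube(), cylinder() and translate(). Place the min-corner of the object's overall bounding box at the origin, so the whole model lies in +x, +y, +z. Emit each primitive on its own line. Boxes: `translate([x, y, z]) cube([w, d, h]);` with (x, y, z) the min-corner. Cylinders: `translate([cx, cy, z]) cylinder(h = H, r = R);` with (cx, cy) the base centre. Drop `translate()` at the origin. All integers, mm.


translate([93, 93, 0]) cylinder(h = 7, r = 93);
translate([93, 93, 7]) cylinder(h = 282, r = 42);
translate([93, 93, 289]) cylinder(h = 7, r = 93);


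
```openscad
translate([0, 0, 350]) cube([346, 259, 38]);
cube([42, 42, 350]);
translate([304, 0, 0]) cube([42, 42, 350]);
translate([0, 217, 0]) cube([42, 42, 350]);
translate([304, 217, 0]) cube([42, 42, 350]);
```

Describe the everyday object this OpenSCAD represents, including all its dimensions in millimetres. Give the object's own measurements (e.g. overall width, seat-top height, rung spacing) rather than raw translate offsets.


A simple wooden stool: a rectangular seat 346 mm (x) by 259 mm (y), 38 mm thick, top face at z = 388 mm, on four square legs, each 42×42 mm in cross-section. The legs rest on z = 0, each flush with a corner of the seat.


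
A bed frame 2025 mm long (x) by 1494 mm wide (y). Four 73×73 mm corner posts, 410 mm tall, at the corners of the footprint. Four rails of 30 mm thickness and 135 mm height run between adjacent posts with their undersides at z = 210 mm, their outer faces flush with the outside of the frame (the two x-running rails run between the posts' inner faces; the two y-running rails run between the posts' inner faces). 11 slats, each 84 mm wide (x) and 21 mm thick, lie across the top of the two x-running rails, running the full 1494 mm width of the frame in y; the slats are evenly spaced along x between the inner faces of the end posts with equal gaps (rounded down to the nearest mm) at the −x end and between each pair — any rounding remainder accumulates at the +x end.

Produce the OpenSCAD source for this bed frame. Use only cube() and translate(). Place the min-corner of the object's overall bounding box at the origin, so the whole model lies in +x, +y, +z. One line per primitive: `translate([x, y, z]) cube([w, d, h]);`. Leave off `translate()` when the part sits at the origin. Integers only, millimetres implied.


cube([73, 73, 410]);
translate([0, 1421, 0]) cube([73, 73, 410]);
translate([1952, 0, 0]) cube([73, 73, 410]);
translate([1952, 1421, 0]) cube([73, 73, 410]);
translate([73, 0, 210]) cube([1879, 30, 135]);
translate([73, 1464, 210]) cube([1879, 30, 135]);
translate([0, 73, 210]) cube([30, 1348, 135]);
translate([1995, 73, 210]) cube([30, 1348, 135]);
translate([152, 0, 345]) cube([84, 1494, 21]);
translate([315, 0, 345]) cube([84, 1494, 21]);
translate([478, 0, 345]) cube([84, 1494, 21]);
translate([641, 0, 345]) cube([84, 1494, 21]);
translate([804, 0, 345]) cube([84, 1494, 21]);
translate([967, 0, 345]) cube([84, 1494, 21]);
translate([1130, 0, 345]) cube([84, 1494, 21]);
translate([1293, 0, 345]) cube([84, 1494, 21]);
translate([1456, 0, 345]) cube([84, 1494, 21]);
translate([1619, 0, 345]) cube([84, 1494, 21]);
translate([1782, 0, 345]) cube([84, 1494, 21]);


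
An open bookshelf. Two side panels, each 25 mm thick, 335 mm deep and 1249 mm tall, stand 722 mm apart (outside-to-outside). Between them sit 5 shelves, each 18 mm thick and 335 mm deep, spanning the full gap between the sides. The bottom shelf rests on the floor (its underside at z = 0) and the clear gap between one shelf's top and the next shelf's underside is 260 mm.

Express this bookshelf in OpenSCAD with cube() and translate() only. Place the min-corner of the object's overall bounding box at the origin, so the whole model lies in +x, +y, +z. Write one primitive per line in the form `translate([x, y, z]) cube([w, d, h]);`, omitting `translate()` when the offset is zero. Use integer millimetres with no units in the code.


cube([25, 335, 1249]);
translate([697, 0, 0]) cube([25, 335, 1249]);
translate([25, 0, 0]) cube([672, 335, 18]);
translate([25, 0, 278]) cube([672, 335, 18]);
translate([25, 0, 556]) cube([672, 335, 18]);
translate([25, 0, 834]) cube([672, 335, 18]);
translate([25, 0, 1112]) cube([672, 335, 18]);


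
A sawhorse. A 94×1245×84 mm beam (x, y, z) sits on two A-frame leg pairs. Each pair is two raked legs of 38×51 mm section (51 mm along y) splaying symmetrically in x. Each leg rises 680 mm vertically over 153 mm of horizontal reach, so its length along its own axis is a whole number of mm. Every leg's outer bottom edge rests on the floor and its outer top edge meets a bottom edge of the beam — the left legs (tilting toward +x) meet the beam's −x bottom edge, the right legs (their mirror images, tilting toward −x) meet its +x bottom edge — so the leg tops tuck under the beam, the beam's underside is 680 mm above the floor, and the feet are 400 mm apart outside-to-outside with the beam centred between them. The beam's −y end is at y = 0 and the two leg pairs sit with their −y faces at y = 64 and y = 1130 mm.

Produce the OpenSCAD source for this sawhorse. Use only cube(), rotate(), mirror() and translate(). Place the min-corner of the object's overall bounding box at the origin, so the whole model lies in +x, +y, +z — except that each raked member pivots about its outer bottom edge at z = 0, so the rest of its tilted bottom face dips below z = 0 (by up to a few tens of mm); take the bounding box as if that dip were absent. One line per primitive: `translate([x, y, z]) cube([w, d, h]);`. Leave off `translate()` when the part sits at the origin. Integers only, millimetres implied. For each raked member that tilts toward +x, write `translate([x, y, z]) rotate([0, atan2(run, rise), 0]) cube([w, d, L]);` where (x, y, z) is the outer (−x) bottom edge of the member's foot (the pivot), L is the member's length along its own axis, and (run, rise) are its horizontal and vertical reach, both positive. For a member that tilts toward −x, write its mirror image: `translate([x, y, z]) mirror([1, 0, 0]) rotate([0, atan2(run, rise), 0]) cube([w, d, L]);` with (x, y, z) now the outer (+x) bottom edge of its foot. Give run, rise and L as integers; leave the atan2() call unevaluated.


translate([153, 0, 680]) cube([94, 1245, 84]);
translate([0, 64, 0]) rotate([0, atan2(153, 680), 0]) cube([38, 51, 697]);
translate([400, 64, 0]) mirror([1, 0, 0]) rotate([0, atan2(153, 680), 0]) cube([38, 51, 697]);
translate([0, 1130, 0]) rotate([0, atan2(153, 680), 0]) cube([38, 51, 697]);
translate([400, 1130, 0]) mirror([1, 0, 0]) rotate([0, atan2(153, 680), 0]) cube([38, 51, 697]);


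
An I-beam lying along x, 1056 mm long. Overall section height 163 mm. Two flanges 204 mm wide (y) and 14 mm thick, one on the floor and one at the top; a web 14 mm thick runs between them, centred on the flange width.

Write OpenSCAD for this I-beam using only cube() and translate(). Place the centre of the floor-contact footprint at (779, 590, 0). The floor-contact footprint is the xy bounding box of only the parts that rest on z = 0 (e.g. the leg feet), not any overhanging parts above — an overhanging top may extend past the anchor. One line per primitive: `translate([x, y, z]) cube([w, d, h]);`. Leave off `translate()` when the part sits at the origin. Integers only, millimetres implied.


translate([251, 488, 0]) cube([1056, 204, 14]);
translate([251, 583, 14]) cube([1056, 14, 135]);
translate([251, 488, 149]) cube([1056, 204, 14]);


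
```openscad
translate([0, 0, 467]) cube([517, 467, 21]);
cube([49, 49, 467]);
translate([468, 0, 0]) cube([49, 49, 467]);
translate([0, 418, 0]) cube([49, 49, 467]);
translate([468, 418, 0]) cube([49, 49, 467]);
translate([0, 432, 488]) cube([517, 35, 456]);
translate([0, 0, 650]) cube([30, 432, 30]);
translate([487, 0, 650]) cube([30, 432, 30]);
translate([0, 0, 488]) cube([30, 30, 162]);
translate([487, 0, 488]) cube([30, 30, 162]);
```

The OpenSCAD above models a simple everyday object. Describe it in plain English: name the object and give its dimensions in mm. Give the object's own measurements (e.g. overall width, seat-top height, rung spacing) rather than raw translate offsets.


A chair. The seat is a 517×467×21 mm slab with its top at z = 488 mm, on four 49×49 mm corner legs (flush with the seat edges, standing on z = 0). A flat backrest 35 mm thick, 456 mm tall, spans the full seat width and rises from the seat top along its +y edge, rear face flush with the rear of the seat. Two armrests of 30×30 mm section run along each side from the seat's front edge to the front of the backrest, top faces 192 mm above the seat top and outer faces flush with the seat's x-edges; a 30×30 mm post under the front of each armrest stands on the seat at the front corner.


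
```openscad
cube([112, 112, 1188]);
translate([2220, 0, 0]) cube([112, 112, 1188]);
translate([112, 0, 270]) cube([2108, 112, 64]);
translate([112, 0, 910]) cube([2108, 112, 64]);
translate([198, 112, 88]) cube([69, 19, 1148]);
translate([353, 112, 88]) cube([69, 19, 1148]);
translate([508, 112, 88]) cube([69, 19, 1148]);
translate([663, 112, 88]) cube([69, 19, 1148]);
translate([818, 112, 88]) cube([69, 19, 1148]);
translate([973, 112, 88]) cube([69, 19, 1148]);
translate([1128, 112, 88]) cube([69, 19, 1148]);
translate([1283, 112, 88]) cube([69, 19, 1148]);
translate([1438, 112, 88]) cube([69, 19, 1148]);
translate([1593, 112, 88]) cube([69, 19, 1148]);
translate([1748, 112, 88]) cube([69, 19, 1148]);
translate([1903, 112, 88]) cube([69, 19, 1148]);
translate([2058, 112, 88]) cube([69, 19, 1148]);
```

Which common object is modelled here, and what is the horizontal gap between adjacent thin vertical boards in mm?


A fence section. The picket gap is 86 mm.

Two posts, two rails, 13 pickets — a fence section. Span 2108 mm holds 13 pickets of 69 mm with 14 equal gaps: ⌊(2108 − 13·69) / 14⌋ = 86 mm.


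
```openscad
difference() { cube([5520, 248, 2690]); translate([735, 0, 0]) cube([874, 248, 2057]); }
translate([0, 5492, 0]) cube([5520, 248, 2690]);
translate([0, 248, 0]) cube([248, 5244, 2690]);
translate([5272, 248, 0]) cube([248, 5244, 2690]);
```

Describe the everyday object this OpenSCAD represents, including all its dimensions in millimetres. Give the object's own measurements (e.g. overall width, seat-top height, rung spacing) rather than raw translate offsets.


A single room: four walls, each 2690 mm tall and 248 mm thick, enclosing an outside footprint 5520×5740 mm (x × y), no floor or roof. The front and back walls (−y and +y sides) run the full x-width; the side walls fit between their inner faces. A door opening 874 mm wide and 2057 mm tall is cut through the front wall from the floor up, its −x edge 735 mm from the wall's −x end.


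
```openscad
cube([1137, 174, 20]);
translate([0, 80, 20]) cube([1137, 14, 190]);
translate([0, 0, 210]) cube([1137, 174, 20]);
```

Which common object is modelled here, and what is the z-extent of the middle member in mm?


An I-beam. The web height is 190 mm.

Two wide flanges with a thin centred web — an I-beam. Overall 230 mm minus two 20 mm flanges gives a web of 230 − 2·20 = 190 mm.


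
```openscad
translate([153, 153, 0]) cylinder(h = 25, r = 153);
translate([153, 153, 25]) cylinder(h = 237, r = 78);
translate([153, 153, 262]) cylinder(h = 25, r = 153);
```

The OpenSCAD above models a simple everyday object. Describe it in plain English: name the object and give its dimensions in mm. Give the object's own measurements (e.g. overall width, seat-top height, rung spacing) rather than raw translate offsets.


A spool: two coaxial disc flanges of radius 153 mm and thickness 25 mm, joined by a core cylinder of radius 78 mm and height 237 mm. The lower flange rests on z = 0 and the three cylinders share a vertical axis.


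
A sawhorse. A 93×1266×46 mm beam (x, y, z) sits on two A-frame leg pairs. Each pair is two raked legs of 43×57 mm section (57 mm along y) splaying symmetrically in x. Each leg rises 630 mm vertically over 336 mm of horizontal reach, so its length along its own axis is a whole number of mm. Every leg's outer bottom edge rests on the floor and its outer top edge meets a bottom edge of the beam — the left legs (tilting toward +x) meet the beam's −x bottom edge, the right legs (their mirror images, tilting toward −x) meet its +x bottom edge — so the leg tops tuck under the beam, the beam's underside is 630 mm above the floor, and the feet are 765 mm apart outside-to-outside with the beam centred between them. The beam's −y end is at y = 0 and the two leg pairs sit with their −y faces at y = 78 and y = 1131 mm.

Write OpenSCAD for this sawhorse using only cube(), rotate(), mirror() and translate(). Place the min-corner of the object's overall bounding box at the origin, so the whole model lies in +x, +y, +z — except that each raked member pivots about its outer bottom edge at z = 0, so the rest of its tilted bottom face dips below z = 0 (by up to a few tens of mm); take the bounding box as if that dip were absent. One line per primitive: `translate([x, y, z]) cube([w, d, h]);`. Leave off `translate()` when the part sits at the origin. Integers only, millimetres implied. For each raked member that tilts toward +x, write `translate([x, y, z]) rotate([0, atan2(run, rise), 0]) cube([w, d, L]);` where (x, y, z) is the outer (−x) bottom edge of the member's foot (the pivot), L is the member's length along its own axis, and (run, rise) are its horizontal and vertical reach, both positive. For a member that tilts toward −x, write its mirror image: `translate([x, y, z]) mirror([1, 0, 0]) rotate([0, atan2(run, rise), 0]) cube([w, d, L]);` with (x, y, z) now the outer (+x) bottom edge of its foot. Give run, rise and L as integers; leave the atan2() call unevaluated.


translate([336, 0, 630]) cube([93, 1266, 46]);
translate([0, 78, 0]) rotate([0, atan2(336, 630), 0]) cube([43, 57, 714]);
translate([765, 78, 0]) mirror([1, 0, 0]) rotate([0, atan2(336, 630), 0]) cube([43, 57, 714]);
translate([0, 1131, 0]) rotate([0, atan2(336, 630), 0]) cube([43, 57, 714]);
translate([765, 1131, 0]) mirror([1, 0, 0]) rotate([0, atan2(336, 630), 0]) cube([43, 57, 714]);


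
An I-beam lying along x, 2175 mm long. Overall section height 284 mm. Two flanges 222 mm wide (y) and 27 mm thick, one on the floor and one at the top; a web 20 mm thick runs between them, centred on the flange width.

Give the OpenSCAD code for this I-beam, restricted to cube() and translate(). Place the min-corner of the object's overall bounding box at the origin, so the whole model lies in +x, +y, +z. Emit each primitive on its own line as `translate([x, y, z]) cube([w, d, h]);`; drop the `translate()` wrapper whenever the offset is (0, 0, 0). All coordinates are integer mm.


cube([2175, 222, 27]);
translate([0, 101, 27]) cube([2175, 20, 230]);
translate([0, 0, 257]) cube([2175, 222, 27]);


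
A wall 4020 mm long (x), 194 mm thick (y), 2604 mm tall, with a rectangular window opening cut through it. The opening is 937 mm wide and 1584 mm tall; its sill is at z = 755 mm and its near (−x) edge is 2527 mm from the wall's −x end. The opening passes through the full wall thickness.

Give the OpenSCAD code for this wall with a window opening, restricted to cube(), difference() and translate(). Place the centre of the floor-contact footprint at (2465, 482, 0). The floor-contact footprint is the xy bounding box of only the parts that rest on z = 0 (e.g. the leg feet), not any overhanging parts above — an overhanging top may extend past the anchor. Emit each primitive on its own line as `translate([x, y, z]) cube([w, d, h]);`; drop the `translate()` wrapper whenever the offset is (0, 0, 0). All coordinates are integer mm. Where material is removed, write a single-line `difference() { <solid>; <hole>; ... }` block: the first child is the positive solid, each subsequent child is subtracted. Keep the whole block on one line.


difference() { translate([455, 385, 0]) cube([4020, 194, 2604]); translate([2982, 385, 755]) cube([937, 194, 1584]); }


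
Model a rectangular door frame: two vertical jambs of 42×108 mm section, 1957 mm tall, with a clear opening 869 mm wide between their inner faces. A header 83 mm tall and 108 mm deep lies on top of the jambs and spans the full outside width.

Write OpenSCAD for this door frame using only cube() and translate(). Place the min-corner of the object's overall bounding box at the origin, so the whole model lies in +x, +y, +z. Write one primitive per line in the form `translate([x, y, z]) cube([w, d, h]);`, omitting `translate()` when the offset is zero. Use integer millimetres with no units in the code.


cube([42, 108, 1957]);
translate([911, 0, 0]) cube([42, 108, 1957]);
translate([0, 0, 1957]) cube([953, 108, 83]);


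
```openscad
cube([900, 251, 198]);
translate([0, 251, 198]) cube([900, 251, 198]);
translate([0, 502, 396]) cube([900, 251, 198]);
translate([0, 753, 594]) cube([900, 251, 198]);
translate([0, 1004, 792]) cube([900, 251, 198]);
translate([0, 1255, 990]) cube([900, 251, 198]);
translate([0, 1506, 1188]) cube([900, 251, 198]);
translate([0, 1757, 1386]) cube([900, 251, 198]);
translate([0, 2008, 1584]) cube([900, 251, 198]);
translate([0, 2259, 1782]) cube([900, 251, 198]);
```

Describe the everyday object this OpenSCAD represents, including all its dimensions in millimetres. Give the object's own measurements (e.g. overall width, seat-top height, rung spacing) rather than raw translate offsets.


A straight staircase of 10 solid steps. Each step is 900 mm wide (x), 251 mm deep (y, the going) and 198 mm tall (the rise). The first step rests on the floor; each subsequent step sits one going further in +y and one rise higher in +z, directly behind and above the previous step with no overlap.


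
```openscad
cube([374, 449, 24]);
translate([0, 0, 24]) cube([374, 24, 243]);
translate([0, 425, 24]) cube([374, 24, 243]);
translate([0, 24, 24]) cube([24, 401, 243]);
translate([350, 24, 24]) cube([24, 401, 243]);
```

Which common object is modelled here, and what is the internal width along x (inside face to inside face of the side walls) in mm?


An open box. The internal width is 326 mm.

A 374×449 base slab with four walls standing on it — an open box. The base is 374 mm wide and the walls are 24 mm thick, so the internal width is 374 − 2 × 24 = 326 mm.


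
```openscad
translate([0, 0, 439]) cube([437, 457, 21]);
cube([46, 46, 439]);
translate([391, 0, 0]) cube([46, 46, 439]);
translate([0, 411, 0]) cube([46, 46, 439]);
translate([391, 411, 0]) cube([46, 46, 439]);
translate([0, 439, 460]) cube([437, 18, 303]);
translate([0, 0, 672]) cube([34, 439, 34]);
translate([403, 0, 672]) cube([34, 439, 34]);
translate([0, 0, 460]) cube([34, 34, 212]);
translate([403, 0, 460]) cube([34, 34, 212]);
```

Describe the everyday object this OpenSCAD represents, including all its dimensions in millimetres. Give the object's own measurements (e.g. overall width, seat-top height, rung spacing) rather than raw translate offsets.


A chair. The seat is a 437×457×21 mm slab with its top at z = 460 mm, on four 46×46 mm corner legs (flush with the seat edges, standing on z = 0). A flat backrest 18 mm thick, 303 mm tall, spans the full seat width and rises from the seat top along its +y edge, rear face flush with the rear of the seat. Two armrests of 34×34 mm section run along each side from the seat's front edge to the front of the backrest, top faces 246 mm above the seat top and outer faces flush with the seat's x-edges; a 34×34 mm post under the front of each armrest stands on the seat at the front corner.


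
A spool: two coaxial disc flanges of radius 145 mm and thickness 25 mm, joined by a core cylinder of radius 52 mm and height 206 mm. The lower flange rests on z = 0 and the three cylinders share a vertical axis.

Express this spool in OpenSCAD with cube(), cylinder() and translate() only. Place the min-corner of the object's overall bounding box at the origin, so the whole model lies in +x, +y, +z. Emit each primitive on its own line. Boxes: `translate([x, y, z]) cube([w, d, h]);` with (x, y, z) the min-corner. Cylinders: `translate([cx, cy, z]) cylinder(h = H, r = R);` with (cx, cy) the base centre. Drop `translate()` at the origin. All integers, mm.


translate([145, 145, 0]) cylinder(h = 25, r = 145);
translate([145, 145, 25]) cylinder(h = 206, r = 52);
translate([145, 145, 231]) cylinder(h = 25, r = 145);


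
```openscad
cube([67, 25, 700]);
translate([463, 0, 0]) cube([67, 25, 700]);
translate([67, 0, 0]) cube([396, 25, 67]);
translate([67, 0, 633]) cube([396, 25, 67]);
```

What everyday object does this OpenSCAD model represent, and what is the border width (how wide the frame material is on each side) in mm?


A picture frame. The border width is 67 mm.

Four thin pieces enclosing a rectangular opening — a picture frame. The two full-height stiles are 700 mm tall; the top rail sits at z = 633 and is 67 mm tall, so the border above the opening is 700 − 633 = 67 mm, matching the stile x-width.


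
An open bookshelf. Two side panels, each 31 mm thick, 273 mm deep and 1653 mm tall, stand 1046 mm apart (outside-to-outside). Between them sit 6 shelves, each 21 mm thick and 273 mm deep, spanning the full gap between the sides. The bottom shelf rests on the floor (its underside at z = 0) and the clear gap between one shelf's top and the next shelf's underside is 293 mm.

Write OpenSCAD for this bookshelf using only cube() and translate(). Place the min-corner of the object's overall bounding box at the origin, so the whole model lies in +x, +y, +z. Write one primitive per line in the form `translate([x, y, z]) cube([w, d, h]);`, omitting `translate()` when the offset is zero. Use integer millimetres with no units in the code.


cube([31, 273, 1653]);
translate([1015, 0, 0]) cube([31, 273, 1653]);
translate([31, 0, 0]) cube([984, 273, 21]);
translate([31, 0, 314]) cube([984, 273, 21]);
translate([31, 0, 628]) cube([984, 273, 21]);
translate([31, 0, 942]) cube([984, 273, 21]);
translate([31, 0, 1256]) cube([984, 273, 21]);
translate([31, 0, 1570]) cube([984, 273, 21]);


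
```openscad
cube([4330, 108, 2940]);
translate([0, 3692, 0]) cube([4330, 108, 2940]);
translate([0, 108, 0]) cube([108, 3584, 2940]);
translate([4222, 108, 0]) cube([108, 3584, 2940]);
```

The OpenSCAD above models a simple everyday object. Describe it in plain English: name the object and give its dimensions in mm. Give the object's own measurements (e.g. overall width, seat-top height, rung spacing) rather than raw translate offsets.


The wall frame of a small rectangular building: four walls, each 2940 mm tall and 108 mm thick, enclosing a footprint 4330 mm (x) by 3800 mm (y) outside-to-outside, with no floor or roof. The front and back walls (the −y and +y sides) span the full width; the two side walls fit between them.


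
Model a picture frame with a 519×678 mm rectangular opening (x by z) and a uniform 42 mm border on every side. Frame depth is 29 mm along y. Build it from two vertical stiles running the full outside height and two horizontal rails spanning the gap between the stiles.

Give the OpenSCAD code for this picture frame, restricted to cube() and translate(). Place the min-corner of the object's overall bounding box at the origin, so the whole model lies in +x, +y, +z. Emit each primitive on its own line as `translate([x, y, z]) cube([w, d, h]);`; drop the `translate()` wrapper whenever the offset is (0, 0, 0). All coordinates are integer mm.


cube([42, 29, 762]);
translate([561, 0, 0]) cube([42, 29, 762]);
translate([42, 0, 0]) cube([519, 29, 42]);
translate([42, 0, 720]) cube([519, 29, 42]);


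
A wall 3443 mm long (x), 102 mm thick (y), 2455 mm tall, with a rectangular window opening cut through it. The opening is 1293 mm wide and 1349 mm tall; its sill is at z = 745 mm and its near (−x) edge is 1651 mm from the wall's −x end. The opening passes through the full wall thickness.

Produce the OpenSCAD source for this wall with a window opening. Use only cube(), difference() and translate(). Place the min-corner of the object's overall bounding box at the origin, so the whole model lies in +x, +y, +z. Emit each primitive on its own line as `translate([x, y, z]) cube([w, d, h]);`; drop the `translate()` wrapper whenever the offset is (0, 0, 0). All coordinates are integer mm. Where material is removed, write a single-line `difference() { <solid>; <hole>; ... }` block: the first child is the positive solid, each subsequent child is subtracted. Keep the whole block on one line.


difference() { cube([3443, 102, 2455]); translate([1651, 0, 745]) cube([1293, 102, 1349]); }


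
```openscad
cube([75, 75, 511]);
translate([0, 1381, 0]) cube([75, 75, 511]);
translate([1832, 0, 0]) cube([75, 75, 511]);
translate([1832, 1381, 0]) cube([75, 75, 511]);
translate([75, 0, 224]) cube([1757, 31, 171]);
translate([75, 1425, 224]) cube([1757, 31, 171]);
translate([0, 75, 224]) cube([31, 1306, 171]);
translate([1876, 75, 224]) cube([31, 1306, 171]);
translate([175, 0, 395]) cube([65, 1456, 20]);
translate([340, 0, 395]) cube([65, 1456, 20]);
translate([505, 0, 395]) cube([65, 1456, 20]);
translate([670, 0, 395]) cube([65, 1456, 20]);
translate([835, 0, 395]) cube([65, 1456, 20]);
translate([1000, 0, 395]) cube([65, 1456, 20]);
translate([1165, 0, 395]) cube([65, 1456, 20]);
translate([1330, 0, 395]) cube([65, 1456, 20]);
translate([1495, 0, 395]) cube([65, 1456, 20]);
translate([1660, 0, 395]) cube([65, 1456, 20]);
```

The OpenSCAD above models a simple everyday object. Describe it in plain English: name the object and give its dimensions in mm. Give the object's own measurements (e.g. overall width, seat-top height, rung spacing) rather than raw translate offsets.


A bed frame 1907 mm long (x) by 1456 mm wide (y). Four 75×75 mm corner posts, 511 mm tall, at the corners of the footprint. Four rails of 31 mm thickness and 171 mm height run between adjacent posts with their undersides at z = 224 mm, their outer faces flush with the outside of the frame (the two x-running rails run between the posts' inner faces; the two y-running rails run between the posts' inner faces). 10 slats, each 65 mm wide (x) and 20 mm thick, lie across the top of the two x-running rails, running the full 1456 mm width of the frame in y; along x they sit between the end posts with a 100 mm gap after the −x posts and between neighbouring slats, leaving 107 mm before the +x posts.


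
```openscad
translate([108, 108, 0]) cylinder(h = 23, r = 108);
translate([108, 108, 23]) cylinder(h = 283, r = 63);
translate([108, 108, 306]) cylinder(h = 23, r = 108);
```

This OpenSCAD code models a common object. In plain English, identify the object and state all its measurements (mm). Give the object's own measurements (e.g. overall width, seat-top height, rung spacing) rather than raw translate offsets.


A spool: two coaxial disc flanges of radius 108 mm and thickness 23 mm, joined by a core cylinder of radius 63 mm and height 283 mm. The lower flange rests on z = 0 and the three cylinders share a vertical axis.


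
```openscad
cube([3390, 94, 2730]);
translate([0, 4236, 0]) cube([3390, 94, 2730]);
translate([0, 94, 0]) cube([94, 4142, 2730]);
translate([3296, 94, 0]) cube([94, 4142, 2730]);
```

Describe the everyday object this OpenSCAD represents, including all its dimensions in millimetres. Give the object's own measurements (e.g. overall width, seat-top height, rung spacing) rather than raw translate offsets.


The wall frame of a small rectangular building: four walls, each 2730 mm tall and 94 mm thick, enclosing a footprint 3390 mm (x) by 4330 mm (y) outside-to-outside, with no floor or roof. The front and back walls (the −y and +y sides) span the full width; the two side walls fit between them.
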